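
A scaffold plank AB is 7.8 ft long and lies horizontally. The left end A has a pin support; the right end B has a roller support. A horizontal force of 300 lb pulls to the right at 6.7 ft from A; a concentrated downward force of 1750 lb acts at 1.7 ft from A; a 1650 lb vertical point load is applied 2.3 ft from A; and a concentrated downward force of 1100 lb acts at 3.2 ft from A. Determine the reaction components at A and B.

Taking moments about A: B_y·7.8 − 1750·1.7 − 1650·2.3 − 1100·3.2 = 0 → B_y = 10290/7.8 = 1319.23 ≈ 1319 lb.
ΣF_y = 0: A_y + 1319.23 − 1750 − 1650 − 1100 = 0 → A_y = 3181 lb.
ΣF_x = 0: A_x + 300 = 0 → A_x = -300.0 lb.

A_x = -300.0 lb, A_y = 3181 lb, B_y = 1319 lb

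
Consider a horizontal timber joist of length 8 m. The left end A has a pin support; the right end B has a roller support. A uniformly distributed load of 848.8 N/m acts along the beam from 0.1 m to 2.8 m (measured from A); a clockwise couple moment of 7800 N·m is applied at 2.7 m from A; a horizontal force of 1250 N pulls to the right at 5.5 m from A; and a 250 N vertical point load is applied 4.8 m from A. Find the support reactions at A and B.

Resultant of the distributed load: 848.8 × 2.7 = 2291.76 N at 1.45 m from A.
Moments about A: B_y·8 − (848.8·2.7)·1.45 − 7800 − 250·4.8 = 0 → B_y = 12323.052/8 = 1540.38 ≈ 1540 N.
ΣF_y = 0: A_y + 1540.38 − 848.8·2.7 − 250 = 0 → A_y = 1001 N.
ΣF_x = 0: A_x + 1250 = 0 → A_x = -1250 N.

A_x = -1250 N, A_y = 1001 N, B_y = 1540 N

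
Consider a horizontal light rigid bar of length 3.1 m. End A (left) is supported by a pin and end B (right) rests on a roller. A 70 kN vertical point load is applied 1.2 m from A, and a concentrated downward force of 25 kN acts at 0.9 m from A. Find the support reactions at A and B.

Taking moments about A: B_y·3.1 − 70·1.2 − 25·0.9 = 0 → B_y = 106.5/3.1 = 34.3548 ≈ 34.35 kN.
ΣF_y = 0: A_y + 34.3548 − 70 − 25 = 0 → A_y = 60.65 kN.
ΣF_x = 0: no horizontal applied forces, so A_x = 0.

A_x = 0, A_y = 60.65 kN, B_y = 34.35 kN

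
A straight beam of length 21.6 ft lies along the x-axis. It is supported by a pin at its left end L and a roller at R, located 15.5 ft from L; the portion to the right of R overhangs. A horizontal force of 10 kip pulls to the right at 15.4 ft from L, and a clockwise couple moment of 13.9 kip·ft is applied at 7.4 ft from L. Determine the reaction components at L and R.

ΣM about L: R_y·15.5 − 13.9 = 0 → R_y = 13.9/15.5 = 0.896774 ≈ 0.8968 kip.
ΣF_y = 0: L_y + 0.896774  = 0 → L_y = -0.8968 kip.
ΣF_x = 0: L_x + 10 = 0 → L_x = -10.00 kip.

L_x = -10.00 kip, L_y = -0.8968 kip, R_y = 0.8968 kip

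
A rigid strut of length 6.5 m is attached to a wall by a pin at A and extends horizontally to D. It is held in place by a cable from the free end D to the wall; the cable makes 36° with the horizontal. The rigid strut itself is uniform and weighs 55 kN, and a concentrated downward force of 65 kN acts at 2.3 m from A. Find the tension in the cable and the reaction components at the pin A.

T = 85.92 kN, A_x = 69.51 kN, A_y = 69.50 kN

ΣM about A: T·sin36°·6.5 − 55·3.25 − 65·2.3 = 0 → T = 328.25/(6.5·0.587785) = 85.9158 ≈ 85.92 kN.
ΣF_x = 0: A_x − T·cos36° = 0 → A_x = 85.9158 × 0.809017 = 69.51 kN.
ΣF_y = 0: A_y + T·sin36° − 55 − 65 = 0 → A_y = 120 − 85.9158 × 0.587785 = 69.50 kN.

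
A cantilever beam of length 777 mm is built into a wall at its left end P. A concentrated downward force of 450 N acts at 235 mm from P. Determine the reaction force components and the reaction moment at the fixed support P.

P_x = 0, P_y = 450.0 N, M_P = 105800 N·mm

ΣF_x = 0: P_x = 0.
ΣF_y = 0: P_y − 450 = 0 → P_y = 450.0 N.
ΣM about P: M_P − 450·235 = 0 → M_P = 105800 N·mm.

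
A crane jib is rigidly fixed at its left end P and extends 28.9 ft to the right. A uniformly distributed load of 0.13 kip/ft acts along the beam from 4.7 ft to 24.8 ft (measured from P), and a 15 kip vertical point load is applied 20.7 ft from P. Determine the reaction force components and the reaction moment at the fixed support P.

Resultant of the distributed load: 0.13 × 20.1 = 2.613 kip at 14.75 ft from P.
ΣF_x = 0: P_x = 0.
ΣF_y = 0: P_y − 0.13·20.1 − 15 = 0 → P_y = 17.61 kip.
ΣM about P: M_P − (0.13·20.1)·14.75 − 15·20.7 = 0 → M_P = 349.0 kip·ft.

P_x = 0, P_y = 17.61 kip, M_P = 349.0 kip·ft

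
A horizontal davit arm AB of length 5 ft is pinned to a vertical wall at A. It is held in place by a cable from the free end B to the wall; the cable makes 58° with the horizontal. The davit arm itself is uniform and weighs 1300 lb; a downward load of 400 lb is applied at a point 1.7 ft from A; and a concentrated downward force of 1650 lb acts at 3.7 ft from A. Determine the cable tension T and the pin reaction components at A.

T = 2367 lb, A_x = 1254 lb, A_y = 1343 lb

ΣM about A: T·sin58°·5 − 1300·2.5 − 400·1.7 − 1650·3.7 = 0 → T = 10035/(5·0.848048) = 2366.61 ≈ 2367 lb.
ΣF_x = 0: A_x − T·cos58° = 0 → A_x = 2366.61 × 0.529919 = 1254 lb.
ΣF_y = 0: A_y + T·sin58° − 1300 − 400 − 1650 = 0 → A_y = 3350 − 2366.61 × 0.848048 = 1343 lb.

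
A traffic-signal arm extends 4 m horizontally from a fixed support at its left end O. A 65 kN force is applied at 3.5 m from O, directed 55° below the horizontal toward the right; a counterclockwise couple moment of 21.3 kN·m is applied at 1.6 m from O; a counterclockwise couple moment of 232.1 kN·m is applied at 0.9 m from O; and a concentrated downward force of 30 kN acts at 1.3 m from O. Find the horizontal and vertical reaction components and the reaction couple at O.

ΣF_x = 0: O_x + 65·cos55° = 0 → O_x = -37.28 kN.
ΣF_y = 0: O_y − 65·sin55° − 30 = 0 → O_y = 83.24 kN.
ΣM about O: M_O − 65·sin55°·3.5 + 21.3 + 232.1 − 30·1.3 = 0 → M_O = -28.04 kN·m.

O_x = -37.28 kN, O_y = 83.24 kN, M_O = -28.04 kN·m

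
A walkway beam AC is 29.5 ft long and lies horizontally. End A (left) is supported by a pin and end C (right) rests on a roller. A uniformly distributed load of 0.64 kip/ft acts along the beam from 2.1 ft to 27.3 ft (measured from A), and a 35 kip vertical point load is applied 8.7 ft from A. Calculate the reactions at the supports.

A_x = 0, A_y = 32.77 kip, C_y = 18.36 kip

Resultant of the distributed load: 0.64 × 25.2 = 16.128 kip at 14.7 ft from A.
Moments about A: C_y·29.5 − (0.64·25.2)·14.7 − 35·8.7 = 0 → C_y = 541.5816/29.5 = 18.3587 ≈ 18.36 kip.
ΣF_y = 0: A_y + 18.3587 − 0.64·25.2 − 35 = 0 → A_y = 32.77 kip.
ΣF_x = 0: no horizontal applied forces, so A_x = 0.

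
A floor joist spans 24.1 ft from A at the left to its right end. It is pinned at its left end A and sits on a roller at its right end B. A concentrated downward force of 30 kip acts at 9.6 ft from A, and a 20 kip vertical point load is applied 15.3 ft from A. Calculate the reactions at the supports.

Taking moments about A: B_y·24.1 − 30·9.6 − 20·15.3 = 0 → B_y = 594/24.1 = 24.6473 ≈ 24.65 kip.
ΣF_y = 0: A_y + 24.6473 − 30 − 20 = 0 → A_y = 25.35 kip.
ΣF_x = 0: no horizontal applied forces, so A_x = 0.

A_x = 0, A_y = 25.35 kip, B_y = 24.65 kip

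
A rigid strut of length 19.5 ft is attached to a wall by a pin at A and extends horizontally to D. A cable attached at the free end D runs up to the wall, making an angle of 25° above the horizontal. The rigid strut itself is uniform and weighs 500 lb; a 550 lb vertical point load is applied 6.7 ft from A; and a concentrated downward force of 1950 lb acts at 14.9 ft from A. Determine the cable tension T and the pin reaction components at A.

T = 4564 lb, A_x = 4137 lb, A_y = 1071 lb

ΣM about A: T·sin25°·19.5 − 500·9.75 − 550·6.7 − 1950·14.9 = 0 → T = 37615/(19.5·0.422618) = 4564.35 ≈ 4564 lb.
ΣF_x = 0: A_x − T·cos25° = 0 → A_x = 4564.35 × 0.906308 = 4137 lb.
ΣF_y = 0: A_y + T·sin25° − 500 − 550 − 1950 = 0 → A_y = 3000 − 4564.35 × 0.422618 = 1071 lb.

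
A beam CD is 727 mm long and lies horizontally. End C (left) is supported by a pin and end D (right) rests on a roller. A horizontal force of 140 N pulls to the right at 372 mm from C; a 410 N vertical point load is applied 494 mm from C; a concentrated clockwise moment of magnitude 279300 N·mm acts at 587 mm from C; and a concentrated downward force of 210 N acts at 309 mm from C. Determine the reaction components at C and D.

ΣM about C: D_y·727 − 410·494 − 279300 − 210·309 = 0 → D_y = 546730/727 = 752.036 ≈ 752.0 N.
ΣF_y = 0: C_y + 752.036 − 410 − 210 = 0 → C_y = -132.0 N.
ΣF_x = 0: C_x + 140 = 0 → C_x = -140.0 N.

C_x = -140.0 N, C_y = -132.0 N, D_y = 752.0 N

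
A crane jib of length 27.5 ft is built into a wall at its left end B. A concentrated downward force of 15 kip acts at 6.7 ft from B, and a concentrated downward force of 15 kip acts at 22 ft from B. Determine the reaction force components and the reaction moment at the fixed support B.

B_x = 0, B_y = 30.00 kip, M_B = 430.5 kip·ft

ΣF_x = 0: B_x = 0.
ΣF_y = 0: B_y − 15 − 15 = 0 → B_y = 30.00 kip.
ΣM about B: M_B − 15·6.7 − 15·22 = 0 → M_B = 430.5 kip·ft.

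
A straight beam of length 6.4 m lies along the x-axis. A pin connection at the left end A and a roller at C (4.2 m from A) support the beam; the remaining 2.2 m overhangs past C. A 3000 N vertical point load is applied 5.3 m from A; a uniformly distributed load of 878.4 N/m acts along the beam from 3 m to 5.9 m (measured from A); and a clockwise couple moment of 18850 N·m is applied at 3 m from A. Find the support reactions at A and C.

A_x = 0, A_y = -5425 N, C_y = 10970 N

Resultant of the distributed load: 878.4 × 2.9 = 2547.36 N at 4.45 m from A.
Moments about A: C_y·4.2 − 3000·5.3 − (878.4·2.9)·4.45 − 18850 = 0 → C_y = 46085.752/4.2 = 10972.8 ≈ 10970 N.
ΣF_y = 0: A_y + 10972.8 − 3000 − 878.4·2.9 = 0 → A_y = -5425 N.
ΣF_x = 0: no horizontal applied forces, so A_x = 0.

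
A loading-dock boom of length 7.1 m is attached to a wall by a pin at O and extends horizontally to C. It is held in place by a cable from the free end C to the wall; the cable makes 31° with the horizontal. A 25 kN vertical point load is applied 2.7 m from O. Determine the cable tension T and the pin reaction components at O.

T = 18.46 kN, O_x = 15.82 kN, O_y = 15.49 kN

ΣM about O: T·sin31°·7.1 − 25·2.7 = 0 → T = 67.5/(7.1·0.515038) = 18.4589 ≈ 18.46 kN.
ΣF_x = 0: O_x − T·cos31° = 0 → O_x = 18.4589 × 0.857167 = 15.82 kN.
ΣF_y = 0: O_y + T·sin31° − 25 = 0 → O_y = 25 − 18.4589 × 0.515038 = 15.49 kN.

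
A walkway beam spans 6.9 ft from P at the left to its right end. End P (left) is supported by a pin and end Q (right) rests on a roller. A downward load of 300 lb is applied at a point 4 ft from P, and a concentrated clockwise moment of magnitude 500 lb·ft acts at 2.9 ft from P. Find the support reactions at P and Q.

P_x = 0, P_y = 53.62 lb, Q_y = 246.4 lb

ΣM about P: Q_y·6.9 − 300·4 − 500 = 0 → Q_y = 1700/6.9 = 246.377 ≈ 246.4 lb.
ΣF_y = 0: P_y + 246.377 − 300 = 0 → P_y = 53.62 lb.
ΣF_x = 0: no horizontal applied forces, so P_x = 0.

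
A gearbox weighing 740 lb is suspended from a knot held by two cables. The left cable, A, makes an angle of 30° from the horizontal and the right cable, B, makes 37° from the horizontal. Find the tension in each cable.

T_A = 642.0 lb, T_B = 696.2 lb

ΣF_x = 0: −T_A·cos30° + T_B·cos37° = 0 → T_B = 1.08438·T_A.
ΣF_y = 0: T_A·sin30° + T_B·sin37° = 740.
Substitute: T_A·(0.5 + 1.08438·0.601815) = 740 → T_A = 642.029 ≈ 642.0 lb.
Then T_B = 1.08438 × 642.029 = 696.2 lb.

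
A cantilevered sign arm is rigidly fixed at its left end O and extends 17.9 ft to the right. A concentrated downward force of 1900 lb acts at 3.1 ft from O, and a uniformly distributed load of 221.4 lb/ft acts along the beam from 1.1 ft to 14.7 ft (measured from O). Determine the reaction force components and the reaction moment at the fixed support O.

Resultant of the distributed load: 221.4 × 13.6 = 3011.04 lb at 7.9 ft from O.
ΣF_x = 0: O_x = 0.
ΣF_y = 0: O_y − 1900 − 221.4·13.6 = 0 → O_y = 4911 lb.
ΣM about O: M_O − 1900·3.1 − (221.4·13.6)·7.9 = 0 → M_O = 29680 lb·ft.

O_x = 0, O_y = 4911 lb, M_O = 29680 lb·ft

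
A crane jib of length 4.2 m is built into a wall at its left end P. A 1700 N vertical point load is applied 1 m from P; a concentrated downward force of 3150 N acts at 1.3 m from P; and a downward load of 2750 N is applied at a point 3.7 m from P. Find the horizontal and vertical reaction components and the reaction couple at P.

ΣF_x = 0: P_x = 0.
ΣF_y = 0: P_y − 1700 − 3150 − 2750 = 0 → P_y = 7600 N.
ΣM about P: M_P − 1700·1 − 3150·1.3 − 2750·3.7 = 0 → M_P = 15970 N·m.

P_x = 0, P_y = 7600 N, M_P = 15970 N·m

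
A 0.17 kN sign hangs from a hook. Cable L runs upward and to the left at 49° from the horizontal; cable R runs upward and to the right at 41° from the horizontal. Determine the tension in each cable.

T_L = 0.1283 kN, T_R = 0.1115 kN

ΣF_x = 0: −T_L·cos49° + T_R·cos41° = 0 → T_R = 0.869287·T_L.
ΣF_y = 0: T_L·sin49° + T_R·sin41° = 0.17.
Substitute: T_L·(0.75471 + 0.869287·0.656059) = 0.17 → T_L = 0.128301 ≈ 0.1283 kN.
Then T_R = 0.869287 × 0.128301 = 0.1115 kN.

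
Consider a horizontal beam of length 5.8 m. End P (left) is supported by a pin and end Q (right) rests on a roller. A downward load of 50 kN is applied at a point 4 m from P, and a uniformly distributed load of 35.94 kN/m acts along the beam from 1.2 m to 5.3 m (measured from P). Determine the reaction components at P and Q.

P_x = 0, P_y = 80.30 kN, Q_y = 117.1 kN

Resultant of the distributed load: 35.94 × 4.1 = 147.354 kN at 3.25 m from P.
ΣM about P: Q_y·5.8 − 50·4 − (35.94·4.1)·3.25 = 0 → Q_y = 678.9005/5.8 = 117.052 ≈ 117.1 kN.
ΣF_y = 0: P_y + 117.052 − 50 − 35.94·4.1 = 0 → P_y = 80.30 kN.
ΣF_x = 0: no horizontal applied forces, so P_x = 0.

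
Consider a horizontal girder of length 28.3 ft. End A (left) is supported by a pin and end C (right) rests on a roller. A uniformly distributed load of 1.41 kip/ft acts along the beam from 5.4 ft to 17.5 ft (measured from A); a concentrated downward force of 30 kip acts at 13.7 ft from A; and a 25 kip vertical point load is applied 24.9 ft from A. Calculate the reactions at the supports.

Resultant of the distributed load: 1.41 × 12.1 = 17.061 kip at 11.45 ft from A.
Moments about A: C_y·28.3 − (1.41·12.1)·11.45 − 30·13.7 − 25·24.9 = 0 → C_y = 1228.84845/28.3 = 43.4222 ≈ 43.42 kip.
ΣF_y = 0: A_y + 43.4222 − 1.41·12.1 − 30 − 25 = 0 → A_y = 28.64 kip.
ΣF_x = 0: no horizontal applied forces, so A_x = 0.

A_x = 0, A_y = 28.64 kip, C_y = 43.42 kip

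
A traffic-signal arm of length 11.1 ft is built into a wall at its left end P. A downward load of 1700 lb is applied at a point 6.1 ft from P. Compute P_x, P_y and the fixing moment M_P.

ΣF_x = 0: P_x = 0.
ΣF_y = 0: P_y − 1700 = 0 → P_y = 1700 lb.
ΣM about P: M_P − 1700·6.1 = 0 → M_P = 10370 lb·ft.

P_x = 0, P_y = 1700 lb, M_P = 10370 lb·ft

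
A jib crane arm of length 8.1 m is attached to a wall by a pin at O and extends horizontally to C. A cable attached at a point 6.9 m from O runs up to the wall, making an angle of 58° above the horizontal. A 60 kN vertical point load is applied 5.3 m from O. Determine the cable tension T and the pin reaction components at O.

ΣM about O: T·sin58°·6.9 − 60·5.3 = 0 → T = 318/(6.9·0.848048) = 54.3447 ≈ 54.34 kN.
ΣF_x = 0: O_x − T·cos58° = 0 → O_x = 54.3447 × 0.529919 = 28.80 kN.
ΣF_y = 0: O_y + T·sin58° − 60 = 0 → O_y = 60 − 54.3447 × 0.848048 = 13.91 kN.

T = 54.34 kN, O_x = 28.80 kN, O_y = 13.91 kN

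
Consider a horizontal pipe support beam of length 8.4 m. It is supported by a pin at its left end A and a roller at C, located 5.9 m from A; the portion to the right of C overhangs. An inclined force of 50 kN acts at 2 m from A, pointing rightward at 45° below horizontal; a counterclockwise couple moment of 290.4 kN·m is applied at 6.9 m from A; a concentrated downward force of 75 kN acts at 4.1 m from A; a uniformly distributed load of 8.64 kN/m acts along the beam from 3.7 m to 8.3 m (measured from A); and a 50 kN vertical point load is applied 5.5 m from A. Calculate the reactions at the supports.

A_x = -35.36 kN, A_y = 98.19 kN, C_y = 101.9 kN

Resultant of the distributed load: 8.64 × 4.6 = 39.744 kN at 6 m from A.
ΣM about A: C_y·5.9 − 50·sin45°·2 + 290.4 − 75·4.1 − (8.64·4.6)·6 − 50·5.5 = 0 → C_y = 601.275/5.9 = 101.911 ≈ 101.9 kN.
ΣF_y = 0: A_y + 101.911 − 50·sin45° − 75 − 8.64·4.6 − 50 = 0 → A_y = 98.19 kN.
ΣF_x = 0: A_x + 50·cos45° = 0 → A_x = -35.36 kN.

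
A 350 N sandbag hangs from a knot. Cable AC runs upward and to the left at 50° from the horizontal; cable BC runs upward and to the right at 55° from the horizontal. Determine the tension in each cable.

ΣF_x = 0: −T_AC·cos50° + T_BC·cos55° = 0 → T_BC = 1.12067·T_AC.
ΣF_y = 0: T_AC·sin50° + T_BC·sin55° = 350.
Substitute: T_AC·(0.766044 + 1.12067·0.819152) = 350 → T_AC = 207.833 ≈ 207.8 N.
Then T_BC = 1.12067 × 207.833 = 232.9 N.

T_AC = 207.8 N, T_BC = 232.9 N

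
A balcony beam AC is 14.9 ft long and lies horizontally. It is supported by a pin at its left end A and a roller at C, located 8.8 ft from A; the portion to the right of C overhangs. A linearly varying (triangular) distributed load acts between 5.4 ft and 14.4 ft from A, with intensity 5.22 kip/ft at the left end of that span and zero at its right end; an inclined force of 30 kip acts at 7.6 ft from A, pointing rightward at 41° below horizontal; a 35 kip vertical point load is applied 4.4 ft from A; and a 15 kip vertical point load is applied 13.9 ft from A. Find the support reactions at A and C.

A_x = -22.64 kip, A_y = 12.56 kip, C_y = 80.61 kip

Resultant of the triangular load: ½ × 5.22 × 9 = 23.49 kip, acting at 8.4 ft from A (one-third of the span from the peak).
Taking moments about A: C_y·8.8 − (½·5.22·9)·8.4 − 30·sin41°·7.6 − 35·4.4 − 15·13.9 = 0 → C_y = 709.397/8.8 = 80.6133 ≈ 80.61 kip.
ΣF_y = 0: A_y + 80.6133 − ½·5.22·9 − 30·sin41° − 35 − 15 = 0 → A_y = 12.56 kip.
ΣF_x = 0: A_x + 30·cos41° = 0 → A_x = -22.64 kip.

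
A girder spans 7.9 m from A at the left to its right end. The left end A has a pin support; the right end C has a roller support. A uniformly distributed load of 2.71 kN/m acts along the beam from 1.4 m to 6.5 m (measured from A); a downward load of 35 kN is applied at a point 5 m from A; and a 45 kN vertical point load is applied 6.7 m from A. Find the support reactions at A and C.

Resultant of the distributed load: 2.71 × 5.1 = 13.821 kN at 3.95 m from A.
ΣM about A: C_y·7.9 − (2.71·5.1)·3.95 − 35·5 − 45·6.7 = 0 → C_y = 531.09295/7.9 = 67.227 ≈ 67.23 kN.
ΣF_y = 0: A_y + 67.227 − 2.71·5.1 − 35 − 45 = 0 → A_y = 26.59 kN.
ΣF_x = 0: no horizontal applied forces, so A_x = 0.

A_x = 0, A_y = 26.59 kN, C_y = 67.23 kN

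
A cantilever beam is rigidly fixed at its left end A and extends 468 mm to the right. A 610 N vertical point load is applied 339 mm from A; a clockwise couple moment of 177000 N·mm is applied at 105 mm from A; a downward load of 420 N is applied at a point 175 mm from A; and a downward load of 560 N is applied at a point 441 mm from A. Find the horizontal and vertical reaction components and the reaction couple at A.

ΣF_x = 0: A_x = 0.
ΣF_y = 0: A_y − 610 − 420 − 560 = 0 → A_y = 1590 N.
ΣM about A: M_A − 610·339 − 177000 − 420·175 − 560·441 = 0 → M_A = 704200 N·mm.

A_x = 0, A_y = 1590 N, M_A = 704200 N·mm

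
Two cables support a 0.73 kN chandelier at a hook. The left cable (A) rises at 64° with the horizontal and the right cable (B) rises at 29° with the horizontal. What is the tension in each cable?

ΣF_x = 0: −T_A·cos64° + T_B·cos29° = 0 → T_B = 0.501213·T_A.
ΣF_y = 0: T_A·sin64° + T_B·sin29° = 0.73.
Substitute: T_A·(0.898794 + 0.501213·0.48481) = 0.73 → T_A = 0.639349 ≈ 0.6393 kN.
Then T_B = 0.501213 × 0.639349 = 0.3205 kN.

T_A = 0.6393 kN, T_B = 0.3205 kN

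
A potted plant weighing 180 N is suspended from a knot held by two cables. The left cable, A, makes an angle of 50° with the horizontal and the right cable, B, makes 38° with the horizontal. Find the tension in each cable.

T_A = 141.9 N, T_B = 115.8 N

ΣF_x = 0: −T_A·cos50° + T_B·cos38° = 0 → T_B = 0.815709·T_A.
ΣF_y = 0: T_A·sin50° + T_B·sin38° = 180.
Substitute: T_A·(0.766044 + 0.815709·0.615661) = 180 → T_A = 141.929 ≈ 141.9 N.
Then T_B = 0.815709 × 141.929 = 115.8 N.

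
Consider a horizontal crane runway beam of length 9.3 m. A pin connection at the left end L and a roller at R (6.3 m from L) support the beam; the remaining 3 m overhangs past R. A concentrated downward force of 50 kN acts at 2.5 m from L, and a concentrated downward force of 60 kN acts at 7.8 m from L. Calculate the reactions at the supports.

Moments about L: R_y·6.3 − 50·2.5 − 60·7.8 = 0 → R_y = 593/6.3 = 94.127 ≈ 94.13 kN.
ΣF_y = 0: L_y + 94.127 − 50 − 60 = 0 → L_y = 15.87 kN.
ΣF_x = 0: no horizontal applied forces, so L_x = 0.

L_x = 0, L_y = 15.87 kN, R_y = 94.13 kN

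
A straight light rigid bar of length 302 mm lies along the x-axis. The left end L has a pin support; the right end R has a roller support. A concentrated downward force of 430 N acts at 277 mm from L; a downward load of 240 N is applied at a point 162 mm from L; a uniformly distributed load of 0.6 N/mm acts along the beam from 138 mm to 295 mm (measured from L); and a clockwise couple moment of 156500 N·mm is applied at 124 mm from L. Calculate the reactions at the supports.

L_x = 0, L_y = -344.7 N, R_y = 1109 N

Resultant of the distributed load: 0.6 × 157 = 94.2 N at 216.5 mm from L.
Moments about L: R_y·302 − 430·277 − 240·162 − (0.6·157)·216.5 − 156500 = 0 → R_y = 334884.3/302 = 1108.89 ≈ 1109 N.
ΣF_y = 0: L_y + 1108.89 − 430 − 240 − 0.6·157 = 0 → L_y = -344.7 N.
ΣF_x = 0: no horizontal applied forces, so L_x = 0.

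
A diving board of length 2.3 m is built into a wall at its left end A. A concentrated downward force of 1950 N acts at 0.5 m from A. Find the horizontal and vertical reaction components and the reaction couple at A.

ΣF_x = 0: A_x = 0.
ΣF_y = 0: A_y − 1950 = 0 → A_y = 1950 N.
ΣM about A: M_A − 1950·0.5 = 0 → M_A = 975.0 N·m.

A_x = 0, A_y = 1950 N, M_A = 975.0 N·m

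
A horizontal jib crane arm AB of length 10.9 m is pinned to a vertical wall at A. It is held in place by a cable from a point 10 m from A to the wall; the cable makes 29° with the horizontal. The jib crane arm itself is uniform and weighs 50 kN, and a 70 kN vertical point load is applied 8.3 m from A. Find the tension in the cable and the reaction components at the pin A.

ΣM about A: T·sin29°·10 − 50·5.45 − 70·8.3 = 0 → T = 853.5/(10·0.48481) = 176.048 ≈ 176.0 kN.
ΣF_x = 0: A_x − T·cos29° = 0 → A_x = 176.048 × 0.87462 = 154.0 kN.
ΣF_y = 0: A_y + T·sin29° − 50 − 70 = 0 → A_y = 120 − 176.048 × 0.48481 = 34.65 kN.

T = 176.0 kN, A_x = 154.0 kN, A_y = 34.65 kN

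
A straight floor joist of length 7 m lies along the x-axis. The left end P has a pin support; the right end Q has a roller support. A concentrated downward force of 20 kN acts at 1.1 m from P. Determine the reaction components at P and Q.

P_x = 0, P_y = 16.86 kN, Q_y = 3.143 kN

ΣM about P: Q_y·7 − 20·1.1 = 0 → Q_y = 22/7 = 3.14286 ≈ 3.143 kN.
ΣF_y = 0: P_y + 3.14286 − 20 = 0 → P_y = 16.86 kN.
ΣF_x = 0: no horizontal applied forces, so P_x = 0.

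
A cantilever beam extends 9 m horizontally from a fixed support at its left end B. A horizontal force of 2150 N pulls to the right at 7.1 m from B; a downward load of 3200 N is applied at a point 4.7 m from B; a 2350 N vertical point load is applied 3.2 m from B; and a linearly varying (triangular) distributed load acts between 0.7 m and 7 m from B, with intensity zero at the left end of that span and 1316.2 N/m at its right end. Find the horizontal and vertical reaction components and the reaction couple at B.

Resultant of the triangular load: ½ × 1316.2 × 6.3 = 4146.03 N, acting at 4.9 m from B (one-third of the span from the peak).
ΣF_x = 0: B_x + 2150 = 0 → B_x = -2150 N.
ΣF_y = 0: B_y − 3200 − 2350 − ½·1316.2·6.3 = 0 → B_y = 9696 N.
ΣM about B: M_B − 3200·4.7 − 2350·3.2 − (½·1316.2·6.3)·4.9 = 0 → M_B = 42880 N·m.

B_x = -2150 N, B_y = 9696 N, M_B = 42880 N·m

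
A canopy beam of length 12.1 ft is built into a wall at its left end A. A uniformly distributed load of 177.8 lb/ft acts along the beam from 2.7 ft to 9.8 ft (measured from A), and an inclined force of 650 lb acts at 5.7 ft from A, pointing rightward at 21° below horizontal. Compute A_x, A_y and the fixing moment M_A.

Resultant of the distributed load: 177.8 × 7.1 = 1262.38 lb at 6.25 ft from A.
ΣF_x = 0: A_x + 650·cos21° = 0 → A_x = -606.8 lb.
ΣF_y = 0: A_y − 177.8·7.1 − 650·sin21° = 0 → A_y = 1495 lb.
ΣM about A: M_A − (177.8·7.1)·6.25 − 650·sin21°·5.7 = 0 → M_A = 9218 lb·ft.

A_x = -606.8 lb, A_y = 1495 lb, M_A = 9218 lb·ft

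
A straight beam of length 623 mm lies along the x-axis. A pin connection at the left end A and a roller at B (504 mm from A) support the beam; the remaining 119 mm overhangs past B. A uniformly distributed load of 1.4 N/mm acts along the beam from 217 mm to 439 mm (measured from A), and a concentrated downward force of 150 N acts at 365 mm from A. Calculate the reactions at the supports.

A_x = 0, A_y = 149.9 N, B_y = 310.9 N

Resultant of the distributed load: 1.4 × 222 = 310.8 N at 328 mm from A.
Moments about A: B_y·504 − (1.4·222)·328 − 150·365 = 0 → B_y = 156692.4/504 = 310.898 ≈ 310.9 N.
ΣF_y = 0: A_y + 310.898 − 1.4·222 − 150 = 0 → A_y = 149.9 N.
ΣF_x = 0: no horizontal applied forces, so A_x = 0.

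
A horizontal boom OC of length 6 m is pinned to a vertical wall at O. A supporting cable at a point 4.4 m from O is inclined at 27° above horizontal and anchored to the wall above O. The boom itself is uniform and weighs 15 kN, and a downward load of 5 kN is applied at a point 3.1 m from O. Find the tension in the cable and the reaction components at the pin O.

T = 30.29 kN, O_x = 26.99 kN, O_y = 6.250 kN

ΣM about O: T·sin27°·4.4 − 15·3 − 5·3.1 = 0 → T = 60.5/(4.4·0.45399) = 30.287 ≈ 30.29 kN.
ΣF_x = 0: O_x − T·cos27° = 0 → O_x = 30.287 × 0.891007 = 26.99 kN.
ΣF_y = 0: O_y + T·sin27° − 15 − 5 = 0 → O_y = 20 − 30.287 × 0.45399 = 6.250 kN.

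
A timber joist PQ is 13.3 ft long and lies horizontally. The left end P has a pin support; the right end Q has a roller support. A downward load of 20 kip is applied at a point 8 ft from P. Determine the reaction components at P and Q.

P_x = 0, P_y = 7.970 kip, Q_y = 12.03 kip

ΣM about P: Q_y·13.3 − 20·8 = 0 → Q_y = 160/13.3 = 12.0301 ≈ 12.03 kip.
ΣF_y = 0: P_y + 12.0301 − 20 = 0 → P_y = 7.970 kip.
ΣF_x = 0: no horizontal applied forces, so P_x = 0.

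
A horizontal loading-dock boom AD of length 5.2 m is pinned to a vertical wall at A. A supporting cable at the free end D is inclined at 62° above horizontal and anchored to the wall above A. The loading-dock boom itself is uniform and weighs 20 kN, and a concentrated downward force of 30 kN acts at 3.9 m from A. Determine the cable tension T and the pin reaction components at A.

T = 36.81 kN, A_x = 17.28 kN, A_y = 17.50 kN

ΣM about A: T·sin62°·5.2 − 20·2.6 − 30·3.9 = 0 → T = 169/(5.2·0.882948) = 36.8085 ≈ 36.81 kN.
ΣF_x = 0: A_x − T·cos62° = 0 → A_x = 36.8085 × 0.469472 = 17.28 kN.
ΣF_y = 0: A_y + T·sin62° − 20 − 30 = 0 → A_y = 50 − 36.8085 × 0.882948 = 17.50 kN.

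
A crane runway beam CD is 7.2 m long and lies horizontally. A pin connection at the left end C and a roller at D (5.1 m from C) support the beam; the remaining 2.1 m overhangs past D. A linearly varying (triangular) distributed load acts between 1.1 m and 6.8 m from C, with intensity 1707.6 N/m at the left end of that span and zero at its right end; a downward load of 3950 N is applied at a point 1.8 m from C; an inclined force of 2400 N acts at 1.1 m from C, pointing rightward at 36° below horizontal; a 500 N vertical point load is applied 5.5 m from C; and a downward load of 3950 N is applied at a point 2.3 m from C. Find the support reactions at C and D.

Resultant of the triangular load: ½ × 1707.6 × 5.7 = 4866.66 N, acting at 3 m from C (one-third of the span from the peak).
ΣM about C: D_y·5.1 − (½·1707.6·5.7)·3 − 3950·1.8 − 2400·sin36°·1.1 − 500·5.5 − 3950·2.3 = 0 → D_y = 35096.7/5.1 = 6881.71 ≈ 6882 N.
ΣF_y = 0: C_y + 6881.71 − ½·1707.6·5.7 − 3950 − 2400·sin36° − 500 − 3950 = 0 → C_y = 7796 N.
ΣF_x = 0: C_x + 2400·cos36° = 0 → C_x = -1942 N.

C_x = -1942 N, C_y = 7796 N, D_y = 6882 N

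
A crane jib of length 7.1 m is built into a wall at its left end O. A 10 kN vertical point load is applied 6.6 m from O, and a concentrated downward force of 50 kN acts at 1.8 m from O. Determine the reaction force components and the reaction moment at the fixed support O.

ΣF_x = 0: O_x = 0.
ΣF_y = 0: O_y − 10 − 50 = 0 → O_y = 60.00 kN.
ΣM about O: M_O − 10·6.6 − 50·1.8 = 0 → M_O = 156.0 kN·m.

O_x = 0, O_y = 60.00 kN, M_O = 156.0 kN·m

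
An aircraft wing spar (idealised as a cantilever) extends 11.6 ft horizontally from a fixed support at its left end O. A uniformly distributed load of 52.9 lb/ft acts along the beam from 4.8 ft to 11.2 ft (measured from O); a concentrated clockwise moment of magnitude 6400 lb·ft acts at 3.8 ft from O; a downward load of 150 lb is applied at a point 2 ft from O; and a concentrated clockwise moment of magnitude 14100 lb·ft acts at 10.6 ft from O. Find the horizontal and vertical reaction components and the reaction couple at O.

O_x = 0, O_y = 488.6 lb, M_O = 23510 lb·ft

Resultant of the distributed load: 52.9 × 6.4 = 338.56 lb at 8 ft from O.
ΣF_x = 0: O_x = 0.
ΣF_y = 0: O_y − 52.9·6.4 − 150 = 0 → O_y = 488.6 lb.
ΣM about O: M_O − (52.9·6.4)·8 − 6400 − 150·2 − 14100 = 0 → M_O = 23510 lb·ft.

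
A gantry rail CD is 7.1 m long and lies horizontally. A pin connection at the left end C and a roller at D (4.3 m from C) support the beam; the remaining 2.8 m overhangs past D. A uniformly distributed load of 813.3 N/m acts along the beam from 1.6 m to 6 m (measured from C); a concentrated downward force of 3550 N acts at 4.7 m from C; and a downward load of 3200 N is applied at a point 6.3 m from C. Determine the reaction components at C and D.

Resultant of the distributed load: 813.3 × 4.4 = 3578.52 N at 3.8 m from C.
Taking moments about C: D_y·4.3 − (813.3·4.4)·3.8 − 3550·4.7 − 3200·6.3 = 0 → D_y = 50443.376/4.3 = 11731 ≈ 11730 N.
ΣF_y = 0: C_y + 11731 − 813.3·4.4 − 3550 − 3200 = 0 → C_y = -1402 N.
ΣF_x = 0: no horizontal applied forces, so C_x = 0.

C_x = 0, C_y = -1402 N, D_y = 11730 N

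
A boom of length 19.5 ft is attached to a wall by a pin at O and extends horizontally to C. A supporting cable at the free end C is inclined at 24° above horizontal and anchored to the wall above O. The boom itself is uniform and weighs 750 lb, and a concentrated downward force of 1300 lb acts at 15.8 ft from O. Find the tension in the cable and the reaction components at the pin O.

ΣM about O: T·sin24°·19.5 − 750·9.75 − 1300·15.8 = 0 → T = 27852.5/(19.5·0.406737) = 3511.69 ≈ 3512 lb.
ΣF_x = 0: O_x − T·cos24° = 0 → O_x = 3511.69 × 0.913545 = 3208 lb.
ΣF_y = 0: O_y + T·sin24° − 750 − 1300 = 0 → O_y = 2050 − 3511.69 × 0.406737 = 621.7 lb.

T = 3512 lb, O_x = 3208 lb, O_y = 621.7 lb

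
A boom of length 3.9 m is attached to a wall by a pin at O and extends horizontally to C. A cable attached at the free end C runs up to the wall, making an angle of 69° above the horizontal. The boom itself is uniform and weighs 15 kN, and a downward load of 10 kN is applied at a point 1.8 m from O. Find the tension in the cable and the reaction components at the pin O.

T = 12.98 kN, O_x = 4.651 kN, O_y = 12.88 kN

ΣM about O: T·sin69°·3.9 − 15·1.95 − 10·1.8 = 0 → T = 47.25/(3.9·0.93358) = 12.9773 ≈ 12.98 kN.
ΣF_x = 0: O_x − T·cos69° = 0 → O_x = 12.9773 × 0.358368 = 4.651 kN.
ΣF_y = 0: O_y + T·sin69° − 15 − 10 = 0 → O_y = 25 − 12.9773 × 0.93358 = 12.88 kN.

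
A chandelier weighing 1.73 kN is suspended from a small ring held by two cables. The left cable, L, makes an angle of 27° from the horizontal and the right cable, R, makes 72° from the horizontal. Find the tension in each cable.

ΣF_x = 0: −T_L·cos27° + T_R·cos72° = 0 → T_R = 2.88336·T_L.
ΣF_y = 0: T_L·sin27° + T_R·sin72° = 1.73.
Substitute: T_L·(0.45399 + 2.88336·0.951057) = 1.73 → T_L = 0.541263 ≈ 0.5413 kN.
Then T_R = 2.88336 × 0.541263 = 1.561 kN.

T_L = 0.5413 kN, T_R = 1.561 kN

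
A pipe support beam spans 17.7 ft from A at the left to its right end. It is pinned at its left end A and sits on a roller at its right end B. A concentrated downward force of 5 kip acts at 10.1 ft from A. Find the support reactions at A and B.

A_x = 0, A_y = 2.147 kip, B_y = 2.853 kip

Moments about A: B_y·17.7 − 5·10.1 = 0 → B_y = 50.5/17.7 = 2.85311 ≈ 2.853 kip.
ΣF_y = 0: A_y + 2.85311 − 5 = 0 → A_y = 2.147 kip.
ΣF_x = 0: no horizontal applied forces, so A_x = 0.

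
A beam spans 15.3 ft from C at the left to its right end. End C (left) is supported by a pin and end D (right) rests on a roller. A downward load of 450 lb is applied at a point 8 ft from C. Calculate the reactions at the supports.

C_x = 0, C_y = 214.7 lb, D_y = 235.3 lb

Taking moments about C: D_y·15.3 − 450·8 = 0 → D_y = 3600/15.3 = 235.294 ≈ 235.3 lb.
ΣF_y = 0: C_y + 235.294 − 450 = 0 → C_y = 214.7 lb.
ΣF_x = 0: no horizontal applied forces, so C_x = 0.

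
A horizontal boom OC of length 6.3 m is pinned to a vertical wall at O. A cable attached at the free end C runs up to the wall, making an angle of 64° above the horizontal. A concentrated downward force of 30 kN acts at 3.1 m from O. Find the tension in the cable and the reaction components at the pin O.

T = 16.42 kN, O_x = 7.200 kN, O_y = 15.24 kN

ΣM about O: T·sin64°·6.3 − 30·3.1 = 0 → T = 93/(6.3·0.898794) = 16.4241 ≈ 16.42 kN.
ΣF_x = 0: O_x − T·cos64° = 0 → O_x = 16.4241 × 0.438371 = 7.200 kN.
ΣF_y = 0: O_y + T·sin64° − 30 = 0 → O_y = 30 − 16.4241 × 0.898794 = 15.24 kN.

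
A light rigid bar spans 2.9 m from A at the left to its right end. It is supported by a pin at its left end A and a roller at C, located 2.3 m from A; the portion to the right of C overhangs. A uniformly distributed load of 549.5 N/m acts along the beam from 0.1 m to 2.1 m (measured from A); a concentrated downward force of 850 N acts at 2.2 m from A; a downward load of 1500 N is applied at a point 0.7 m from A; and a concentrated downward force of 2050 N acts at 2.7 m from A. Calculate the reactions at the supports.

A_x = 0, A_y = 1297 N, C_y = 4202 N

Resultant of the distributed load: 549.5 × 2 = 1099 N at 1.1 m from A.
Taking moments about A: C_y·2.3 − (549.5·2)·1.1 − 850·2.2 − 1500·0.7 − 2050·2.7 = 0 → C_y = 9663.9/2.3 = 4201.7 ≈ 4202 N.
ΣF_y = 0: A_y + 4201.7 − 549.5·2 − 850 − 1500 − 2050 = 0 → A_y = 1297 N.
ΣF_x = 0: no horizontal applied forces, so A_x = 0.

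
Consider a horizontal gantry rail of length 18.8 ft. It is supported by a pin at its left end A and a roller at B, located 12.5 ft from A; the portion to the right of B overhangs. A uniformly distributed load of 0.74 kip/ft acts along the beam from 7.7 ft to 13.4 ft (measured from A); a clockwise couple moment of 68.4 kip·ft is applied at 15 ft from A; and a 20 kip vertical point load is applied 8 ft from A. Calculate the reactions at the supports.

A_x = 0, A_y = 2.386 kip, B_y = 21.83 kip

Resultant of the distributed load: 0.74 × 5.7 = 4.218 kip at 10.55 ft from A.
ΣM about A: B_y·12.5 − (0.74·5.7)·10.55 − 68.4 − 20·8 = 0 → B_y = 272.8999/12.5 = 21.832 ≈ 21.83 kip.
ΣF_y = 0: A_y + 21.832 − 0.74·5.7 − 20 = 0 → A_y = 2.386 kip.
ΣF_x = 0: no horizontal applied forces, so A_x = 0.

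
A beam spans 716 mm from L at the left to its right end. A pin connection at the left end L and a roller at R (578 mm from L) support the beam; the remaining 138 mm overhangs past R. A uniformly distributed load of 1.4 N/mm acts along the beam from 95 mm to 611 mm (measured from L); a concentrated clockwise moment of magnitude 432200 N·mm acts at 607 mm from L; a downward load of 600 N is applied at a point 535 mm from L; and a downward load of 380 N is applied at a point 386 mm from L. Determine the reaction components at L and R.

Resultant of the distributed load: 1.4 × 516 = 722.4 N at 353 mm from L.
Moments about L: R_y·578 − (1.4·516)·353 − 432200 − 600·535 − 380·386 = 0 → R_y = 1154887.2/578 = 1998.07 ≈ 1998 N.
ΣF_y = 0: L_y + 1998.07 − 1.4·516 − 600 − 380 = 0 → L_y = -295.7 N.
ΣF_x = 0: no horizontal applied forces, so L_x = 0.

L_x = 0, L_y = -295.7 N, R_y = 1998 N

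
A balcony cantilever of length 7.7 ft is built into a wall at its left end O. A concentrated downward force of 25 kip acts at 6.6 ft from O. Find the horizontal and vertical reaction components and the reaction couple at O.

ΣF_x = 0: O_x = 0.
ΣF_y = 0: O_y − 25 = 0 → O_y = 25.00 kip.
ΣM about O: M_O − 25·6.6 = 0 → M_O = 165.0 kip·ft.

O_x = 0, O_y = 25.00 kip, M_O = 165.0 kip·ft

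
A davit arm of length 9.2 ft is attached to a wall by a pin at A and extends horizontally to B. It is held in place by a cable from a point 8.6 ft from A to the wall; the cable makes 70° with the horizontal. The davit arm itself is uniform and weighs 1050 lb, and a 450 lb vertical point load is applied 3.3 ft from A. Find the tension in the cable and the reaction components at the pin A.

T = 781.4 lb, A_x = 267.3 lb, A_y = 765.7 lb

ΣM about A: T·sin70°·8.6 − 1050·4.6 − 450·3.3 = 0 → T = 6315/(8.6·0.939693) = 781.428 ≈ 781.4 lb.
ΣF_x = 0: A_x − T·cos70° = 0 → A_x = 781.428 × 0.34202 = 267.3 lb.
ΣF_y = 0: A_y + T·sin70° − 1050 − 450 = 0 → A_y = 1500 − 781.428 × 0.939693 = 765.7 lb.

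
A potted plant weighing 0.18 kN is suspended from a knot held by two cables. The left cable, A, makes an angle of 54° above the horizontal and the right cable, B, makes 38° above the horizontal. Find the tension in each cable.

ΣF_x = 0: −T_A·cos54° + T_B·cos38° = 0 → T_B = 0.74591·T_A.
ΣF_y = 0: T_A·sin54° + T_B·sin38° = 0.18.
Substitute: T_A·(0.809017 + 0.74591·0.615661) = 0.18 → T_A = 0.141928 ≈ 0.1419 kN.
Then T_B = 0.74591 × 0.141928 = 0.1059 kN.

T_A = 0.1419 kN, T_B = 0.1059 kN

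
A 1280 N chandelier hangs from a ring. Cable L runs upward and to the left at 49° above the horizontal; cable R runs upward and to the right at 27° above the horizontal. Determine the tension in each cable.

T_L = 1175 N, T_R = 865.5 N

ΣF_x = 0: −T_L·cos49° + T_R·cos27° = 0 → T_R = 0.736312·T_L.
ΣF_y = 0: T_L·sin49° + T_R·sin27° = 1280.
Substitute: T_L·(0.75471 + 0.736312·0.45399) = 1280 → T_L = 1175.4 ≈ 1175 N.
Then T_R = 0.736312 × 1175.4 = 865.5 N.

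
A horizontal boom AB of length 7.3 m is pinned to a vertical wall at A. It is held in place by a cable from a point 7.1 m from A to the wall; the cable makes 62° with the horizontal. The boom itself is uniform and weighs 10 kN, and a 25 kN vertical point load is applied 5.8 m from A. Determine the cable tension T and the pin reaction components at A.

ΣM about A: T·sin62°·7.1 − 10·3.65 − 25·5.8 = 0 → T = 181.5/(7.1·0.882948) = 28.9523 ≈ 28.95 kN.
ΣF_x = 0: A_x − T·cos62° = 0 → A_x = 28.9523 × 0.469472 = 13.59 kN.
ΣF_y = 0: A_y + T·sin62° − 10 − 25 = 0 → A_y = 35 − 28.9523 × 0.882948 = 9.437 kN.

T = 28.95 kN, A_x = 13.59 kN, A_y = 9.437 kN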